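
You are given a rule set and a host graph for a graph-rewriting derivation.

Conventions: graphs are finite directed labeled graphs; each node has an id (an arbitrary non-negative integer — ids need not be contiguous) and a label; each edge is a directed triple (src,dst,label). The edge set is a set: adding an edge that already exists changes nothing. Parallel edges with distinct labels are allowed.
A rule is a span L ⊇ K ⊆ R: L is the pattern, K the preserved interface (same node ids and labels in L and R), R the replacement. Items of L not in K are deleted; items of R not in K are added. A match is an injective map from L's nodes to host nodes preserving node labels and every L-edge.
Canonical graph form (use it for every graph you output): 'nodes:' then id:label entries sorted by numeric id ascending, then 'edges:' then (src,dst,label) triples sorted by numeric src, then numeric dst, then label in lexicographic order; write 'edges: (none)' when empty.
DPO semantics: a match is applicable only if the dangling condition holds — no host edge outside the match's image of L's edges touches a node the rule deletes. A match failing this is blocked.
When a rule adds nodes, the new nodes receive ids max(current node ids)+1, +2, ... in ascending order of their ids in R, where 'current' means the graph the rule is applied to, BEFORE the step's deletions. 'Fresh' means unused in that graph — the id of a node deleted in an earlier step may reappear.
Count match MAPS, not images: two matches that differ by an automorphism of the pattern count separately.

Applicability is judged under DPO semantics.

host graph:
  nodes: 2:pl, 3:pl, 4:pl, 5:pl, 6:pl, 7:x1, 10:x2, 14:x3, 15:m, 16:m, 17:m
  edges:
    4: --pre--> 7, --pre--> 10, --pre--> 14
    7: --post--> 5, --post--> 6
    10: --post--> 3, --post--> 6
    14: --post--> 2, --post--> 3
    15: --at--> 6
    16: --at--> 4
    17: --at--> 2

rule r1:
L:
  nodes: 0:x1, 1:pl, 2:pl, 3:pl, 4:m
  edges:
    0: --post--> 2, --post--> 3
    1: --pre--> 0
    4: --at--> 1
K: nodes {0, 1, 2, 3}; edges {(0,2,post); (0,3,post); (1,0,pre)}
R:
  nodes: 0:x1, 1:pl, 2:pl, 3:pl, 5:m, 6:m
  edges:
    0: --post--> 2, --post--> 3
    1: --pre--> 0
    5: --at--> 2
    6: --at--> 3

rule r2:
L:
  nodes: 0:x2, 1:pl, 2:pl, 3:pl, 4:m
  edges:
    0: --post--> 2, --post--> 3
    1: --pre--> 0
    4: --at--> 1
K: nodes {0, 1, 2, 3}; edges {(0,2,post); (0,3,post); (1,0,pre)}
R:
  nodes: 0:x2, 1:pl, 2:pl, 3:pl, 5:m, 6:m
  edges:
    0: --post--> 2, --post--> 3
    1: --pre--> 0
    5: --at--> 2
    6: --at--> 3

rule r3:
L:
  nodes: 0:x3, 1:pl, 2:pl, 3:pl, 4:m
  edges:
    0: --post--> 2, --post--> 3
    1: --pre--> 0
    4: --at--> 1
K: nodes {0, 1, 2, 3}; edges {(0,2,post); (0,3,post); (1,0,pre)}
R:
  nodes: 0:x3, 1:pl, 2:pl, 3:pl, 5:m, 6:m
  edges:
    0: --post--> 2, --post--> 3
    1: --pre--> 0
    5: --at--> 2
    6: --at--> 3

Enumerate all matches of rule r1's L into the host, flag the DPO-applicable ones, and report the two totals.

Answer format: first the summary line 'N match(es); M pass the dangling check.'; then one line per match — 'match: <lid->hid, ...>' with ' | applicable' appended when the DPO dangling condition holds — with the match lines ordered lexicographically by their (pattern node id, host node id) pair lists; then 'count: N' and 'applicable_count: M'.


2 match(es); 2 pass the dangling check.
match: 0->7, 1->4, 2->5, 3->6, 4->16 | applicable
match: 0->7, 1->4, 2->6, 3->5, 4->16 | applicable
count: 2
applicable_count: 2


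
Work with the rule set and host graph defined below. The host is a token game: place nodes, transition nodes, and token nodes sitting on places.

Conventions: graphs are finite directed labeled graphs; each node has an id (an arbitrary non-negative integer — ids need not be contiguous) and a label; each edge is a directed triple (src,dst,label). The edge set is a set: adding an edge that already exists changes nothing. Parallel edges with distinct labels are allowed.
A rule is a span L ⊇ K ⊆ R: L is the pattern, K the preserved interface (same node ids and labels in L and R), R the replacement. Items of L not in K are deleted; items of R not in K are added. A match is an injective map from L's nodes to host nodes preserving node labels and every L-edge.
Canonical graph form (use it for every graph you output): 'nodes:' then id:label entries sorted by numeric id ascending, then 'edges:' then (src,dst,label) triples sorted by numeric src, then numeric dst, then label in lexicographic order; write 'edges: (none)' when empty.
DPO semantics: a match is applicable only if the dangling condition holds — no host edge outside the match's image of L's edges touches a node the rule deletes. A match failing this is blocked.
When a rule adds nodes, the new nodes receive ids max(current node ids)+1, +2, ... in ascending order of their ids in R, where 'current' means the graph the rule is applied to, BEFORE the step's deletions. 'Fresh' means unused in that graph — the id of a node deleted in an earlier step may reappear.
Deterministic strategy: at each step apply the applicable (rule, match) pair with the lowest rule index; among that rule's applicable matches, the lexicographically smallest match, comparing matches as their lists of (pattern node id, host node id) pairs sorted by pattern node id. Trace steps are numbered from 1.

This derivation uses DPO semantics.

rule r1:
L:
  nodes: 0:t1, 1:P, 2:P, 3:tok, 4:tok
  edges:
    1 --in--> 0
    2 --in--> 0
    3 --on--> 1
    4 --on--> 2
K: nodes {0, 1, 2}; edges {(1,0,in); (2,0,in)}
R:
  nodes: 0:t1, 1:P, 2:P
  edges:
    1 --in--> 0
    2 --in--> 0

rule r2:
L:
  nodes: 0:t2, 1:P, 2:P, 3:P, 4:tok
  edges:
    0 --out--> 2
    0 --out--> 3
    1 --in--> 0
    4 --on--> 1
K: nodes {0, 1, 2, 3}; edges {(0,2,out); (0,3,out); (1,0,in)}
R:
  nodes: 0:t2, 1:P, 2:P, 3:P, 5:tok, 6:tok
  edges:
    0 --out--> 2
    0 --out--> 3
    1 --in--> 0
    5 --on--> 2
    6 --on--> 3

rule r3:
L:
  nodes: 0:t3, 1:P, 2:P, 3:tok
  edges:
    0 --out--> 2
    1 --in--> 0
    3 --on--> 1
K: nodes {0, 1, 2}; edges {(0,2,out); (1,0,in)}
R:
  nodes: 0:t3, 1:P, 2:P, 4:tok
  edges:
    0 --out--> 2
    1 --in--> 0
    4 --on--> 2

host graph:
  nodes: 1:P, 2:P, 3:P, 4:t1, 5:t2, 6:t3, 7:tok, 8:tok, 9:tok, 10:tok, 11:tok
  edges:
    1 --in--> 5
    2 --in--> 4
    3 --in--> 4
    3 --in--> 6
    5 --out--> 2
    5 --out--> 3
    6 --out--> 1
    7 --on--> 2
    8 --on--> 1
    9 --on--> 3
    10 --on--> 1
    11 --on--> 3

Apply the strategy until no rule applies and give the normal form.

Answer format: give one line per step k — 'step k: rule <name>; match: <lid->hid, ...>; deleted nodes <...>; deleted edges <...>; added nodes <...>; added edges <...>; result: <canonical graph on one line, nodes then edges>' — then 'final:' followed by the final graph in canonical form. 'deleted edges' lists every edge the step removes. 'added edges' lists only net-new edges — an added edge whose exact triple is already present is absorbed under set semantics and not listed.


step 1: rule r1; match: 0->4, 1->2, 2->3, 3->7, 4->9; deleted nodes 7, 9; deleted edges (7,2,on); (9,3,on); added nodes (none); added edges (none); result: nodes: 1:P, 2:P, 3:P, 4:t1, 5:t2, 6:t3, 8:tok, 10:tok, 11:tok edges: (1,5,in); (2,4,in); (3,4,in); (3,6,in); (5,2,out); (5,3,out); (6,1,out); (8,1,on); (10,1,on); (11,3,on)
step 2: rule r2; match: 0->5, 1->1, 2->2, 3->3, 4->8; deleted nodes 8; deleted edges (8,1,on); added nodes 12, 13; added edges (12,2,on); (13,3,on); result: nodes: 1:P, 2:P, 3:P, 4:t1, 5:t2, 6:t3, 10:tok, 11:tok, 12:tok, 13:tok edges: (1,5,in); (2,4,in); (3,4,in); (3,6,in); (5,2,out); (5,3,out); (6,1,out); (10,1,on); (11,3,on); (12,2,on); (13,3,on)
step 3: rule r1; match: 0->4, 1->2, 2->3, 3->12, 4->11; deleted nodes 11, 12; deleted edges (11,3,on); (12,2,on); added nodes (none); added edges (none); result: nodes: 1:P, 2:P, 3:P, 4:t1, 5:t2, 6:t3, 10:tok, 13:tok edges: (1,5,in); (2,4,in); (3,4,in); (3,6,in); (5,2,out); (5,3,out); (6,1,out); (10,1,on); (13,3,on)
step 4: rule r2; match: 0->5, 1->1, 2->2, 3->3, 4->10; deleted nodes 10; deleted edges (10,1,on); added nodes 14, 15; added edges (14,2,on); (15,3,on); result: nodes: 1:P, 2:P, 3:P, 4:t1, 5:t2, 6:t3, 13:tok, 14:tok, 15:tok edges: (1,5,in); (2,4,in); (3,4,in); (3,6,in); (5,2,out); (5,3,out); (6,1,out); (13,3,on); (14,2,on); (15,3,on)
step 5: rule r1; match: 0->4, 1->2, 2->3, 3->14, 4->13; deleted nodes 13, 14; deleted edges (13,3,on); (14,2,on); added nodes (none); added edges (none); result: nodes: 1:P, 2:P, 3:P, 4:t1, 5:t2, 6:t3, 15:tok edges: (1,5,in); (2,4,in); (3,4,in); (3,6,in); (5,2,out); (5,3,out); (6,1,out); (15,3,on)
step 6: rule r3; match: 0->6, 1->3, 2->1, 3->15; deleted nodes 15; deleted edges (15,3,on); added nodes 16; added edges (16,1,on); result: nodes: 1:P, 2:P, 3:P, 4:t1, 5:t2, 6:t3, 16:tok edges: (1,5,in); (2,4,in); (3,4,in); (3,6,in); (5,2,out); (5,3,out); (6,1,out); (16,1,on)
step 7: rule r2; match: 0->5, 1->1, 2->2, 3->3, 4->16; deleted nodes 16; deleted edges (16,1,on); added nodes 17, 18; added edges (17,2,on); (18,3,on); result: nodes: 1:P, 2:P, 3:P, 4:t1, 5:t2, 6:t3, 17:tok, 18:tok edges: (1,5,in); (2,4,in); (3,4,in); (3,6,in); (5,2,out); (5,3,out); (6,1,out); (17,2,on); (18,3,on)
step 8: rule r1; match: 0->4, 1->2, 2->3, 3->17, 4->18; deleted nodes 17, 18; deleted edges (17,2,on); (18,3,on); added nodes (none); added edges (none); result: nodes: 1:P, 2:P, 3:P, 4:t1, 5:t2, 6:t3 edges: (1,5,in); (2,4,in); (3,4,in); (3,6,in); (5,2,out); (5,3,out); (6,1,out)
final:
nodes: 1:P, 2:P, 3:P, 4:t1, 5:t2, 6:t3
edges: (1,5,in); (2,4,in); (3,4,in); (3,6,in); (5,2,out); (5,3,out); (6,1,out)


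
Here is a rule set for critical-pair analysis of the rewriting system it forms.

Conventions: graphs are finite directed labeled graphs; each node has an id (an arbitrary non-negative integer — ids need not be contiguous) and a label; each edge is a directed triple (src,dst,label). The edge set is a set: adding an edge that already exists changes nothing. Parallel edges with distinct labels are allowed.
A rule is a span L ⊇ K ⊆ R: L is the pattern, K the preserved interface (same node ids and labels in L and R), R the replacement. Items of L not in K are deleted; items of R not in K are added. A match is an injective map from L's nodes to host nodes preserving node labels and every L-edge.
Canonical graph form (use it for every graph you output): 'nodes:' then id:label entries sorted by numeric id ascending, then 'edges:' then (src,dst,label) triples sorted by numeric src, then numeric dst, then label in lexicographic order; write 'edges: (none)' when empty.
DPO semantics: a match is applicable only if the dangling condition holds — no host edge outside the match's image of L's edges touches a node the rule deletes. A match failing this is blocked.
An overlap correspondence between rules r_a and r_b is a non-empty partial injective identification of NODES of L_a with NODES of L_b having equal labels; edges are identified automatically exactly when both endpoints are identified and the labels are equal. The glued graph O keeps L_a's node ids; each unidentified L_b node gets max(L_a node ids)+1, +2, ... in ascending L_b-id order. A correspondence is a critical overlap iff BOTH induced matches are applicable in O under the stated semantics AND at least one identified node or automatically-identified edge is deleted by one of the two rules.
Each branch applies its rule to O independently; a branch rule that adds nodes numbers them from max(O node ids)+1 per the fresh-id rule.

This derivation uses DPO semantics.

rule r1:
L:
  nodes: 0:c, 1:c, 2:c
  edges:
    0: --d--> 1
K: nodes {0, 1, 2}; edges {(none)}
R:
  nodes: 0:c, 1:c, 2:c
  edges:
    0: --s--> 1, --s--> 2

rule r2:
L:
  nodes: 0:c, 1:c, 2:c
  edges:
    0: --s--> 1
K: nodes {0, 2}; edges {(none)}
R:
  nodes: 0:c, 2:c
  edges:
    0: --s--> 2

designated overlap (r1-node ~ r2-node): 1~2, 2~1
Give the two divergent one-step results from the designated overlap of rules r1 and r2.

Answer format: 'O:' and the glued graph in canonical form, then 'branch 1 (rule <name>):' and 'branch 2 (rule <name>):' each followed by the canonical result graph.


O:
nodes: 0:c, 1:c, 2:c, 3:c
edges: (0,1,d); (3,2,s)
branch 1 (rule r1):
nodes: 0:c, 1:c, 2:c, 3:c
edges: (0,1,s); (0,2,s); (3,2,s)
branch 2 (rule r2):
nodes: 0:c, 1:c, 3:c
edges: (0,1,d); (3,1,s)


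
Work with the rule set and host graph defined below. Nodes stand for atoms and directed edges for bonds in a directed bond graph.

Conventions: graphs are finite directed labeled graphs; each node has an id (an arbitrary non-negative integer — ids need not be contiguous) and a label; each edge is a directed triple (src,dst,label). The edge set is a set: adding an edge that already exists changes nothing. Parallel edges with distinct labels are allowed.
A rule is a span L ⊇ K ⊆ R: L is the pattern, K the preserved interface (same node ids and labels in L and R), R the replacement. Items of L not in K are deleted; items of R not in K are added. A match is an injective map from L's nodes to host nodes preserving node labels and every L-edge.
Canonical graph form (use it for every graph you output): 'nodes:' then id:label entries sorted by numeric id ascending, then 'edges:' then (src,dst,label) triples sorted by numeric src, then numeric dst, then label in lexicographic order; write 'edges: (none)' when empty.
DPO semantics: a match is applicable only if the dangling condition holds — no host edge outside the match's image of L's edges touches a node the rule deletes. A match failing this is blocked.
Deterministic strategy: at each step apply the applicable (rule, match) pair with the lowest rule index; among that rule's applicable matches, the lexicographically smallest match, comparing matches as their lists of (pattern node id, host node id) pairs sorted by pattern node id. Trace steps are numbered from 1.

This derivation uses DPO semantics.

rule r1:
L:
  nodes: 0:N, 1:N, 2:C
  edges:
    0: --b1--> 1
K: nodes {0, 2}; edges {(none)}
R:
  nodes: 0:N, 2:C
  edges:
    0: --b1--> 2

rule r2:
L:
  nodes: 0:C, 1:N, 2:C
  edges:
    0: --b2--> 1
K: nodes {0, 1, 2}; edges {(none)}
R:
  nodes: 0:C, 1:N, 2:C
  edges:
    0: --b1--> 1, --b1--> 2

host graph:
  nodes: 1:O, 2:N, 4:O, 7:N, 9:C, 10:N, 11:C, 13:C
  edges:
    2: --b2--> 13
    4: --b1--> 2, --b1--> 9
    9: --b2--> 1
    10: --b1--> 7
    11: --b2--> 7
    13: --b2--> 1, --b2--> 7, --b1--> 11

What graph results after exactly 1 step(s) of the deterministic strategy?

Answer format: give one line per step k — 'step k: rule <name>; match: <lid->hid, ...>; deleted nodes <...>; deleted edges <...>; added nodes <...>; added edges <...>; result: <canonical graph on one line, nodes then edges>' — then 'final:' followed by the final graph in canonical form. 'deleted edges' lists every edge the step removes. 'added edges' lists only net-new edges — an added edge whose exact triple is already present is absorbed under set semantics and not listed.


step 1: rule r2; match: 0->11, 1->7, 2->9; deleted nodes (none); deleted edges (11,7,b2); added nodes (none); added edges (11,7,b1); (11,9,b1); result: nodes: 1:O, 2:N, 4:O, 7:N, 9:C, 10:N, 11:C, 13:C edges: (2,13,b2); (4,2,b1); (4,9,b1); (9,1,b2); (10,7,b1); (11,7,b1); (11,9,b1); (13,1,b2); (13,7,b2); (13,11,b1)
final:
nodes: 1:O, 2:N, 4:O, 7:N, 9:C, 10:N, 11:C, 13:C
edges: (2,13,b2); (4,2,b1); (4,9,b1); (9,1,b2); (10,7,b1); (11,7,b1); (11,9,b1); (13,1,b2); (13,7,b2); (13,11,b1)


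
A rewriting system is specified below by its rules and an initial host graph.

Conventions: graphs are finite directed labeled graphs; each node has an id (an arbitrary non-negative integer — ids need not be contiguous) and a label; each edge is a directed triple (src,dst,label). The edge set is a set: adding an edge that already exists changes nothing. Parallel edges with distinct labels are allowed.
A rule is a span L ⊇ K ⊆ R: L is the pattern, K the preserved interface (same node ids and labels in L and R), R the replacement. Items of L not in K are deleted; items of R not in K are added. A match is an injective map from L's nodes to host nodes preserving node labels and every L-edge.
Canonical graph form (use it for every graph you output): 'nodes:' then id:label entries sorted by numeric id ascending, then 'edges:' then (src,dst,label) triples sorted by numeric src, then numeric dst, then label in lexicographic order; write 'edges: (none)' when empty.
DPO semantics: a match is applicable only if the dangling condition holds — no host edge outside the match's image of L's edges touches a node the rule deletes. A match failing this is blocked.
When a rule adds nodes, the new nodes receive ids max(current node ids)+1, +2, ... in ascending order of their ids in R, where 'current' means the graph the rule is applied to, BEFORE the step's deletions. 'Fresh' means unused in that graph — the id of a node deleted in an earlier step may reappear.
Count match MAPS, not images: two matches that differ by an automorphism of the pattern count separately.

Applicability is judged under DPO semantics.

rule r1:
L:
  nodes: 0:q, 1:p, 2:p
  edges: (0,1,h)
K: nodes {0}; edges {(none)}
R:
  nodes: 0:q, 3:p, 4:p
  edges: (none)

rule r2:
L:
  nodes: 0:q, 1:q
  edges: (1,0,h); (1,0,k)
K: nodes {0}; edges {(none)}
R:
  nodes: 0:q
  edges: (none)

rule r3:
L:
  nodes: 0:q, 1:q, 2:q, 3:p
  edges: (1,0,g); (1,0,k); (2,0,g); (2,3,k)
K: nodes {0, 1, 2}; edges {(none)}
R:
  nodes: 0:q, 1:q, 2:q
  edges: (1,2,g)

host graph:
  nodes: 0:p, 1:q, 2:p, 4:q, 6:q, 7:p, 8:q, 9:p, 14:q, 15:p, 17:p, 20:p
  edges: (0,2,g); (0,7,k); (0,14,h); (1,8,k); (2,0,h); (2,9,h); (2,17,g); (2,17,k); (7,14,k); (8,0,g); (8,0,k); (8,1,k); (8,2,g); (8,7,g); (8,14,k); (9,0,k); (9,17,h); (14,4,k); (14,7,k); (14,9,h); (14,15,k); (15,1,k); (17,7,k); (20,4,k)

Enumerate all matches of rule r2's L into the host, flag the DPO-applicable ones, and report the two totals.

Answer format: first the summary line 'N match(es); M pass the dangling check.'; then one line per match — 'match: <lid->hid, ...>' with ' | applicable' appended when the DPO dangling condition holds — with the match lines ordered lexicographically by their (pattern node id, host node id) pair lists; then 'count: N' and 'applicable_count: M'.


0 match(es); 0 pass the dangling check.
count: 0
applicable_count: 0


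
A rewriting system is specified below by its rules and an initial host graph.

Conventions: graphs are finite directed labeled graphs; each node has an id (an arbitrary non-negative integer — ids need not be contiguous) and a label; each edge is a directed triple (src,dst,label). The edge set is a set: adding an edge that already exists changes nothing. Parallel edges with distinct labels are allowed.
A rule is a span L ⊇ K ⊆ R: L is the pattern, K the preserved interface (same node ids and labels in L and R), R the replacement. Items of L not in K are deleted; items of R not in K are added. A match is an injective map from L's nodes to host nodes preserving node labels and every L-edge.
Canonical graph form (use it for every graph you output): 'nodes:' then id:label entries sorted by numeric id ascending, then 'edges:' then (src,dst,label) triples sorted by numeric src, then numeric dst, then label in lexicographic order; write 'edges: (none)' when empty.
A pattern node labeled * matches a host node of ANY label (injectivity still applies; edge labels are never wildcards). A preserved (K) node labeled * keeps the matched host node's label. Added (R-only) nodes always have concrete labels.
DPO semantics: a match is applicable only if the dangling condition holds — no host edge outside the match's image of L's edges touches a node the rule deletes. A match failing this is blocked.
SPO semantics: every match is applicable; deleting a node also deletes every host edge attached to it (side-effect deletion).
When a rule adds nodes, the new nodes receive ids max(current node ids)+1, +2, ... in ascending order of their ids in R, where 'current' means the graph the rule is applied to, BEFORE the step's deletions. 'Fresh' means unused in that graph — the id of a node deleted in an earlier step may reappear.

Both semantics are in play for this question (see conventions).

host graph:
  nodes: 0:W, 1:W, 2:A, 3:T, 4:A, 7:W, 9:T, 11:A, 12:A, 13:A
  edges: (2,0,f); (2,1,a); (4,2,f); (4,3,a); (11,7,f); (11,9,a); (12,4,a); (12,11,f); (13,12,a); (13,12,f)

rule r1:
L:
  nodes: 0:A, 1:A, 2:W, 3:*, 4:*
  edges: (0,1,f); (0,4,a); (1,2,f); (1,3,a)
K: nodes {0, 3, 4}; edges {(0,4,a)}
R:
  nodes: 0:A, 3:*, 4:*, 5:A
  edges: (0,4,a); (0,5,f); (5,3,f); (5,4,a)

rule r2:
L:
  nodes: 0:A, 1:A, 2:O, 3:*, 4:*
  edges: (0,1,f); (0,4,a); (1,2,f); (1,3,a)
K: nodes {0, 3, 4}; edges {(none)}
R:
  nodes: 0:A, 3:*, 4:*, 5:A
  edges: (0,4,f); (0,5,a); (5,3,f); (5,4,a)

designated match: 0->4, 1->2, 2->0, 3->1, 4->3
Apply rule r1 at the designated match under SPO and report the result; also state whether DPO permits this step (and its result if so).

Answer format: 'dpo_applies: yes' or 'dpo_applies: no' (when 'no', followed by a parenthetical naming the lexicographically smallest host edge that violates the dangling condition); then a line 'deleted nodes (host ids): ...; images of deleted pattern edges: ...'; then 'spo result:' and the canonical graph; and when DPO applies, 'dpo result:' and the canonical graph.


dpo_applies: yes
deleted nodes (host ids): 0, 2; images of deleted pattern edges: (2,0,f); (2,1,a); (4,2,f)
spo result:
nodes: 1:W, 3:T, 4:A, 7:W, 9:T, 11:A, 12:A, 13:A, 14:A
edges: (4,3,a); (4,14,f); (11,7,f); (11,9,a); (12,4,a); (12,11,f); (13,12,a); (13,12,f); (14,1,f); (14,3,a)
dpo result:
nodes: 1:W, 3:T, 4:A, 7:W, 9:T, 11:A, 12:A, 13:A, 14:A
edges: (4,3,a); (4,14,f); (11,7,f); (11,9,a); (12,4,a); (12,11,f); (13,12,a); (13,12,f); (14,1,f); (14,3,a)


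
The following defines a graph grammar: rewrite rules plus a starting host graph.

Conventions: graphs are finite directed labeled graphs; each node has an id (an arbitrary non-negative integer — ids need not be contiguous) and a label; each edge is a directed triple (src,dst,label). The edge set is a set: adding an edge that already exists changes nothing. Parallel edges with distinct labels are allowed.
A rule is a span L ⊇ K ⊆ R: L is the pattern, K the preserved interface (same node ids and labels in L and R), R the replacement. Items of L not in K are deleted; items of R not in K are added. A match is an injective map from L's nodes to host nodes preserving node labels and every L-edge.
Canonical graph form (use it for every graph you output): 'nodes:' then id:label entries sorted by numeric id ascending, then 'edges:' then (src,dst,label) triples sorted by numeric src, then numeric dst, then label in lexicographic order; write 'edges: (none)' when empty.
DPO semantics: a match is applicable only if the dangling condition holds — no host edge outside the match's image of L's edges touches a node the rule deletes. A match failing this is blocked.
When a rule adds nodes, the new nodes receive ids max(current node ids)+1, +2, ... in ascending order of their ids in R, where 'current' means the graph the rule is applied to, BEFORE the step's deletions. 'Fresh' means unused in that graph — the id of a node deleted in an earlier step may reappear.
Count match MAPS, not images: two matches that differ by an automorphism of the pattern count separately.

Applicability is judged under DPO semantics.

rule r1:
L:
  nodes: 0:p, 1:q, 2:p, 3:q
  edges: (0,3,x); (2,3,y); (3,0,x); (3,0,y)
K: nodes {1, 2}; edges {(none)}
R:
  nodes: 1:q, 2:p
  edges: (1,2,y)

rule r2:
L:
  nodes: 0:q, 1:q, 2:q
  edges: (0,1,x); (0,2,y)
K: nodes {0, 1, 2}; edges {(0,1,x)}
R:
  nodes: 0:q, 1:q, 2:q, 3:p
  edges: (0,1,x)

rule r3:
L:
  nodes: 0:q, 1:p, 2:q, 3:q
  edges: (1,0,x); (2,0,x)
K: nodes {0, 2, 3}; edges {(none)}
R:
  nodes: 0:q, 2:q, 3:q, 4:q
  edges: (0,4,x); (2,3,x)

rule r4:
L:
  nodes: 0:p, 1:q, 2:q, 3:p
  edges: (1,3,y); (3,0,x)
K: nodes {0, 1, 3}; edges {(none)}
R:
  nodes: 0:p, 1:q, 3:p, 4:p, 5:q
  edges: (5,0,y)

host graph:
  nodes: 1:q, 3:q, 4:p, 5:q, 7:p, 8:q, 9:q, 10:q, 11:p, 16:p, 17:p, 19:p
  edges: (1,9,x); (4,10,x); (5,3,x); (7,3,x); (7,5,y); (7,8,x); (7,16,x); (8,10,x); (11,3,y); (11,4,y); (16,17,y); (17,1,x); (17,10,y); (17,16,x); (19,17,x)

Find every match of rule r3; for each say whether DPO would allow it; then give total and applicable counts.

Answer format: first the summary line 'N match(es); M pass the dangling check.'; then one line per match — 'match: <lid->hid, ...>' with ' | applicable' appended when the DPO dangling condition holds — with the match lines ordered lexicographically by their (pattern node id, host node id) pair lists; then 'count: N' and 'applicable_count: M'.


8 match(es); 0 pass the dangling check.
match: 0->3, 1->7, 2->5, 3->1
match: 0->3, 1->7, 2->5, 3->8
match: 0->3, 1->7, 2->5, 3->9
match: 0->3, 1->7, 2->5, 3->10
match: 0->10, 1->4, 2->8, 3->1
match: 0->10, 1->4, 2->8, 3->3
match: 0->10, 1->4, 2->8, 3->5
match: 0->10, 1->4, 2->8, 3->9
count: 8
applicable_count: 0


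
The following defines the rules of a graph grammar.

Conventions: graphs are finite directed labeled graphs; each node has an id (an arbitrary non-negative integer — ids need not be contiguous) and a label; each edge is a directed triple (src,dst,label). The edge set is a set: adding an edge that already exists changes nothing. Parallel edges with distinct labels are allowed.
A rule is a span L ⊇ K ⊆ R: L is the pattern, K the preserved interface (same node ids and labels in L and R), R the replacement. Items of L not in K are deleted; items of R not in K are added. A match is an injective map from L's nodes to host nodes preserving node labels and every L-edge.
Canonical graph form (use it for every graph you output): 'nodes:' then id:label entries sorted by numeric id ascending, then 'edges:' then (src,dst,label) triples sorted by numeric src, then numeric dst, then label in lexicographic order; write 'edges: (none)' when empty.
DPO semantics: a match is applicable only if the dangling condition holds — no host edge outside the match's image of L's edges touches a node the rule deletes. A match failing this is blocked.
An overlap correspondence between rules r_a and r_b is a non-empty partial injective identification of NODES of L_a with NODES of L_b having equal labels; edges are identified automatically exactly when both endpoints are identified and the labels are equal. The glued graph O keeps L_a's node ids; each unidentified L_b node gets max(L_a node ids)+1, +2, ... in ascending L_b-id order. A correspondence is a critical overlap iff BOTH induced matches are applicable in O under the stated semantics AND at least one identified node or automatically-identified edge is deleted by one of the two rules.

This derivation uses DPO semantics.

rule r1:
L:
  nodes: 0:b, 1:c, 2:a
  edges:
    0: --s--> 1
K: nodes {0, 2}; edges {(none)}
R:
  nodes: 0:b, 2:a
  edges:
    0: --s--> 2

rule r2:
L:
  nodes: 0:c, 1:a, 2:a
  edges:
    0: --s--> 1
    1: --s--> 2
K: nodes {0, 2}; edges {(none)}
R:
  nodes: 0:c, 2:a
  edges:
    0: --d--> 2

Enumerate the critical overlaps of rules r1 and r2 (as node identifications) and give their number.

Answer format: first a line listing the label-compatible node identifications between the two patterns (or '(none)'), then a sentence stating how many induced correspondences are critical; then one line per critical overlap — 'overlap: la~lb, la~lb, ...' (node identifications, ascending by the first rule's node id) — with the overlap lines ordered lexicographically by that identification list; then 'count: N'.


label-compatible node identifications between L(r1) and L(r2): 1~0, 2~1, 2~2
1 of the induced correspondences is a critical overlap of r1 and r2.
overlap: 2~1
count: 1


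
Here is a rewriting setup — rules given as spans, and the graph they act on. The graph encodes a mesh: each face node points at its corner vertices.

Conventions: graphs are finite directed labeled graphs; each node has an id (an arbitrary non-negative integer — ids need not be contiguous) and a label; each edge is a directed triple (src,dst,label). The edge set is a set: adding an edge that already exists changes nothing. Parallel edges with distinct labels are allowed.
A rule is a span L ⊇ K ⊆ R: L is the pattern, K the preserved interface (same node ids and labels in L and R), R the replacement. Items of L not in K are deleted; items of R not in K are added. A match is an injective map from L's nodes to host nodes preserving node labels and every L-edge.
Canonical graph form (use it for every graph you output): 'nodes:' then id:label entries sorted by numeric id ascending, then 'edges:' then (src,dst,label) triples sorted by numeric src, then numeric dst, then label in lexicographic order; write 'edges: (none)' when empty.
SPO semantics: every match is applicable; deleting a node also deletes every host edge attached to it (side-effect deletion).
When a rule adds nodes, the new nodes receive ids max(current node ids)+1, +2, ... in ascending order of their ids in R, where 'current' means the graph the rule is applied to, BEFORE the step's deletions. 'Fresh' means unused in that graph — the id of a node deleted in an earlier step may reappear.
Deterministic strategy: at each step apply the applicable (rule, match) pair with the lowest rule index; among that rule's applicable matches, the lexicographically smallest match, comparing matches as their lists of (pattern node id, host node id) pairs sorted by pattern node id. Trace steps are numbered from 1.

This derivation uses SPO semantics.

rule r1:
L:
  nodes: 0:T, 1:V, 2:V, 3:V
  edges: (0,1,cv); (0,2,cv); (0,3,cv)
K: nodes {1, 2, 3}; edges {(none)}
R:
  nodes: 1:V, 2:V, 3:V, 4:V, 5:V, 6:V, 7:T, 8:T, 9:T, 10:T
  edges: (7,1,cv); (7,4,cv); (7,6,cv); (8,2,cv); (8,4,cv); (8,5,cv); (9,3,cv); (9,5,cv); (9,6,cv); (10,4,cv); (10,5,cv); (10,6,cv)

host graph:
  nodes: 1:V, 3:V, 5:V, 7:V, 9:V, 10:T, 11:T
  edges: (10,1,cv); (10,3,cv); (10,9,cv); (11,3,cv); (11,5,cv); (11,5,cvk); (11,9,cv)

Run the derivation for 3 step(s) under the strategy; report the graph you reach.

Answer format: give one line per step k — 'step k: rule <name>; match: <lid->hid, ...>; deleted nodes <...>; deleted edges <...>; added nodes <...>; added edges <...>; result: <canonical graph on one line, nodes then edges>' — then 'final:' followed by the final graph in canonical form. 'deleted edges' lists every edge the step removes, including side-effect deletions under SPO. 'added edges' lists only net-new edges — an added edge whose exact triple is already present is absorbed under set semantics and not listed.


step 1: rule r1; match: 0->10, 1->1, 2->3, 3->9; deleted nodes 10; deleted edges (10,1,cv); (10,3,cv); (10,9,cv); added nodes 12, 13, 14, 15, 16, 17, 18; added edges (15,1,cv); (15,12,cv); (15,14,cv); (16,3,cv); (16,12,cv); (16,13,cv); (17,9,cv); (17,13,cv); (17,14,cv); (18,12,cv); (18,13,cv); (18,14,cv); result: nodes: 1:V, 3:V, 5:V, 7:V, 9:V, 11:T, 12:V, 13:V, 14:V, 15:T, 16:T, 17:T, 18:T edges: (11,3,cv); (11,5,cv); (11,5,cvk); (11,9,cv); (15,1,cv); (15,12,cv); (15,14,cv); (16,3,cv); (16,12,cv); (16,13,cv); (17,9,cv); (17,13,cv); (17,14,cv); (18,12,cv); (18,13,cv); (18,14,cv)
step 2: rule r1; match: 0->11, 1->3, 2->5, 3->9; deleted nodes 11; deleted edges (11,3,cv); (11,5,cv); (11,5,cvk); (11,9,cv); added nodes 19, 20, 21, 22, 23, 24, 25; added edges (22,3,cv); (22,19,cv); (22,21,cv); (23,5,cv); (23,19,cv); (23,20,cv); (24,9,cv); (24,20,cv); (24,21,cv); (25,19,cv); (25,20,cv); (25,21,cv); result: nodes: 1:V, 3:V, 5:V, 7:V, 9:V, 12:V, 13:V, 14:V, 15:T, 16:T, 17:T, 18:T, 19:V, 20:V, 21:V, 22:T, 23:T, 24:T, 25:T edges: (15,1,cv); (15,12,cv); (15,14,cv); (16,3,cv); (16,12,cv); (16,13,cv); (17,9,cv); (17,13,cv); (17,14,cv); (18,12,cv); (18,13,cv); (18,14,cv); (22,3,cv); (22,19,cv); (22,21,cv); (23,5,cv); (23,19,cv); (23,20,cv); (24,9,cv); (24,20,cv); (24,21,cv); (25,19,cv); (25,20,cv); (25,21,cv)
step 3: rule r1; match: 0->15, 1->1, 2->12, 3->14; deleted nodes 15; deleted edges (15,1,cv); (15,12,cv); (15,14,cv); added nodes 26, 27, 28, 29, 30, 31, 32; added edges (29,1,cv); (29,26,cv); (29,28,cv); (30,12,cv); (30,26,cv); (30,27,cv); (31,14,cv); (31,27,cv); (31,28,cv); (32,26,cv); (32,27,cv); (32,28,cv); result: nodes: 1:V, 3:V, 5:V, 7:V, 9:V, 12:V, 13:V, 14:V, 16:T, 17:T, 18:T, 19:V, 20:V, 21:V, 22:T, 23:T, 24:T, 25:T, 26:V, 27:V, 28:V, 29:T, 30:T, 31:T, 32:T edges: (16,3,cv); (16,12,cv); (16,13,cv); (17,9,cv); (17,13,cv); (17,14,cv); (18,12,cv); (18,13,cv); (18,14,cv); (22,3,cv); (22,19,cv); (22,21,cv); (23,5,cv); (23,19,cv); (23,20,cv); (24,9,cv); (24,20,cv); (24,21,cv); (25,19,cv); (25,20,cv); (25,21,cv); (29,1,cv); (29,26,cv); (29,28,cv); (30,12,cv); (30,26,cv); (30,27,cv); (31,14,cv); (31,27,cv); (31,28,cv); (32,26,cv); (32,27,cv); (32,28,cv)
final:
nodes: 1:V, 3:V, 5:V, 7:V, 9:V, 12:V, 13:V, 14:V, 16:T, 17:T, 18:T, 19:V, 20:V, 21:V, 22:T, 23:T, 24:T, 25:T, 26:V, 27:V, 28:V, 29:T, 30:T, 31:T, 32:T
edges: (16,3,cv); (16,12,cv); (16,13,cv); (17,9,cv); (17,13,cv); (17,14,cv); (18,12,cv); (18,13,cv); (18,14,cv); (22,3,cv); (22,19,cv); (22,21,cv); (23,5,cv); (23,19,cv); (23,20,cv); (24,9,cv); (24,20,cv); (24,21,cv); (25,19,cv); (25,20,cv); (25,21,cv); (29,1,cv); (29,26,cv); (29,28,cv); (30,12,cv); (30,26,cv); (30,27,cv); (31,14,cv); (31,27,cv); (31,28,cv); (32,26,cv); (32,27,cv); (32,28,cv)


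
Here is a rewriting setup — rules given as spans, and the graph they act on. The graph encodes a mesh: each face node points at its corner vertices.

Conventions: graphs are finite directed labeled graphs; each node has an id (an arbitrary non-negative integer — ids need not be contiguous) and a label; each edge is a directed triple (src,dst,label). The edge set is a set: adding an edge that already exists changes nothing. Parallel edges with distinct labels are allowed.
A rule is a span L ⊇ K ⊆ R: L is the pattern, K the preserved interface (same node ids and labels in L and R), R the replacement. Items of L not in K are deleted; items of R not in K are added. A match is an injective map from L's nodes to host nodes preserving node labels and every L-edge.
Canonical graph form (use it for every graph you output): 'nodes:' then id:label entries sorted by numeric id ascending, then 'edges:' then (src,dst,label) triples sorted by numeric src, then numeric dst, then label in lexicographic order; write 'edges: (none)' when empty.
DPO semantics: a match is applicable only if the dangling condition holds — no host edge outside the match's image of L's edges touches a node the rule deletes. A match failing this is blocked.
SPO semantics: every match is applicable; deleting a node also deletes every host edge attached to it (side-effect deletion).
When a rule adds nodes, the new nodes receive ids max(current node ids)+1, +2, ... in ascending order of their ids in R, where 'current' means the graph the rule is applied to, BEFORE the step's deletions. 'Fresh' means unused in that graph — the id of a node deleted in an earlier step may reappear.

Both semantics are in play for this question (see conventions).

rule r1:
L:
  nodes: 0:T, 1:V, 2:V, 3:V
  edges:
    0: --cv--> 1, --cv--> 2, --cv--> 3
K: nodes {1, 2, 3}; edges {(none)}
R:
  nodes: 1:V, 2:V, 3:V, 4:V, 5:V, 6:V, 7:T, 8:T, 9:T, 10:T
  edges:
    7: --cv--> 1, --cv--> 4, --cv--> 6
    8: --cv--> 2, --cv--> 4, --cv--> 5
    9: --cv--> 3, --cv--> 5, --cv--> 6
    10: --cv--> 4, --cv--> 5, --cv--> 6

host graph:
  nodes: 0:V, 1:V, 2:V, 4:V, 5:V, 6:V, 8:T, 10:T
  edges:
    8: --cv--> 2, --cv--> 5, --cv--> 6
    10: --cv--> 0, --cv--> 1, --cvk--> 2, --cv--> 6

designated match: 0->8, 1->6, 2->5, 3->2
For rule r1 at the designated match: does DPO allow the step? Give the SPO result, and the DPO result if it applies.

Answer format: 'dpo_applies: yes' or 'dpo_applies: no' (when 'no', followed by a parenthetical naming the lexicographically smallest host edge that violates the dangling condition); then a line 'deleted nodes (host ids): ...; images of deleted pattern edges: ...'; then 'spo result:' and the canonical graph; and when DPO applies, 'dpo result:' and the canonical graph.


dpo_applies: yes
deleted nodes (host ids): 8; images of deleted pattern edges: (8,2,cv); (8,5,cv); (8,6,cv)
spo result:
nodes: 0:V, 1:V, 2:V, 4:V, 5:V, 6:V, 10:T, 11:V, 12:V, 13:V, 14:T, 15:T, 16:T, 17:T
edges: (10,0,cv); (10,1,cv); (10,2,cvk); (10,6,cv); (14,6,cv); (14,11,cv); (14,13,cv); (15,5,cv); (15,11,cv); (15,12,cv); (16,2,cv); (16,12,cv); (16,13,cv); (17,11,cv); (17,12,cv); (17,13,cv)
dpo result:
nodes: 0:V, 1:V, 2:V, 4:V, 5:V, 6:V, 10:T, 11:V, 12:V, 13:V, 14:T, 15:T, 16:T, 17:T
edges: (10,0,cv); (10,1,cv); (10,2,cvk); (10,6,cv); (14,6,cv); (14,11,cv); (14,13,cv); (15,5,cv); (15,11,cv); (15,12,cv); (16,2,cv); (16,12,cv); (16,13,cv); (17,11,cv); (17,12,cv); (17,13,cv)


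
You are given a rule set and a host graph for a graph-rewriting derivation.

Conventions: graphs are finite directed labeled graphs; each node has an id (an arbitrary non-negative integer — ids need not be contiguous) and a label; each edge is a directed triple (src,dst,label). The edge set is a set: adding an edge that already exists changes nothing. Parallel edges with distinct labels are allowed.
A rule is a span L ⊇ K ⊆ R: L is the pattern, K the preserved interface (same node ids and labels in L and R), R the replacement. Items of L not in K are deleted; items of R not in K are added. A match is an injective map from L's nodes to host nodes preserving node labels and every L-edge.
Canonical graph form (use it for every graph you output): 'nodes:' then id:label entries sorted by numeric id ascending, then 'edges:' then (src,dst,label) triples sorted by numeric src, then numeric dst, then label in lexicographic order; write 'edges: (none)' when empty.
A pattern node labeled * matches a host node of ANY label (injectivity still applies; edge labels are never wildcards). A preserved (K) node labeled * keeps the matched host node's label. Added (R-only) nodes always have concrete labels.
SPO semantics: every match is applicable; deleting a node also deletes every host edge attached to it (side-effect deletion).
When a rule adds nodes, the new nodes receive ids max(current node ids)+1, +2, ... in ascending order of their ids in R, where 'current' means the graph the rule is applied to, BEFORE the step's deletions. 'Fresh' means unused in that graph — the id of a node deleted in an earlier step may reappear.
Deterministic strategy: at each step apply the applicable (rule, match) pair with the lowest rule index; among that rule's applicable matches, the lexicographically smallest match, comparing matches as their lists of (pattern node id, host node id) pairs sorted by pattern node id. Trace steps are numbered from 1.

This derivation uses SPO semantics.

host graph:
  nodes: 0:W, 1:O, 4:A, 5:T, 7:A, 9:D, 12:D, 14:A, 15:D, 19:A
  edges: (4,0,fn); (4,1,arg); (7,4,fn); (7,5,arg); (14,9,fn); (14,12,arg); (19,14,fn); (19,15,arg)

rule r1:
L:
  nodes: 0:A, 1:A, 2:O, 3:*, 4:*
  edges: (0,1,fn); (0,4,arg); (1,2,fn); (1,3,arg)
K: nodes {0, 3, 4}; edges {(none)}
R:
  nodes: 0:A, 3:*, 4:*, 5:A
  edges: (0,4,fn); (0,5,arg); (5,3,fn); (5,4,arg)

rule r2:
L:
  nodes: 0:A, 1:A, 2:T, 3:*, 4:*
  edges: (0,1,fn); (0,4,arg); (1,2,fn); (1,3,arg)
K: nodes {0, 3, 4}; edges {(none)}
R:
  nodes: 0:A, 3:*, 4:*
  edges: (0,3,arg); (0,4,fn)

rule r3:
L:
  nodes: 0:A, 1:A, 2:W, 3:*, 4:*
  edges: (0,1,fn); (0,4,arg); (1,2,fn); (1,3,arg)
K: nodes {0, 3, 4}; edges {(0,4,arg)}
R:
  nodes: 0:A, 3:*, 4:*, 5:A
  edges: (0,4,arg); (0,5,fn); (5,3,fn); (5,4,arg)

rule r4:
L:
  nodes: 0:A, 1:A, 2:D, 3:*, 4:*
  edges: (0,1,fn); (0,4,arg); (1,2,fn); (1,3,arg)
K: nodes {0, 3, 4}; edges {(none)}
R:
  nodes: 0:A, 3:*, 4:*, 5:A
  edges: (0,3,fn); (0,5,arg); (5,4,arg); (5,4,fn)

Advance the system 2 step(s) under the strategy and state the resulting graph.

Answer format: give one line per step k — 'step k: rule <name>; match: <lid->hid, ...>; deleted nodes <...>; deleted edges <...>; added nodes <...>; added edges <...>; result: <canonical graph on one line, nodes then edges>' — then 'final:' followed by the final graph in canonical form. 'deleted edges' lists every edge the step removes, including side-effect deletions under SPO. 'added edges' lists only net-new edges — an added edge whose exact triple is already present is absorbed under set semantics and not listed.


step 1: rule r3; match: 0->7, 1->4, 2->0, 3->1, 4->5; deleted nodes 0, 4; deleted edges (4,0,fn); (4,1,arg); (7,4,fn); added nodes 20; added edges (7,20,fn); (20,1,fn); (20,5,arg); result: nodes: 1:O, 5:T, 7:A, 9:D, 12:D, 14:A, 15:D, 19:A, 20:A edges: (7,5,arg); (7,20,fn); (14,9,fn); (14,12,arg); (19,14,fn); (19,15,arg); (20,1,fn); (20,5,arg)
step 2: rule r4; match: 0->19, 1->14, 2->9, 3->12, 4->15; deleted nodes 9, 14; deleted edges (14,9,fn); (14,12,arg); (19,14,fn); (19,15,arg); added nodes 21; added edges (19,12,fn); (19,21,arg); (21,15,arg); (21,15,fn); result: nodes: 1:O, 5:T, 7:A, 12:D, 15:D, 19:A, 20:A, 21:A edges: (7,5,arg); (7,20,fn); (19,12,fn); (19,21,arg); (20,1,fn); (20,5,arg); (21,15,arg); (21,15,fn)
final:
nodes: 1:O, 5:T, 7:A, 12:D, 15:D, 19:A, 20:A, 21:A
edges: (7,5,arg); (7,20,fn); (19,12,fn); (19,21,arg); (20,1,fn); (20,5,arg); (21,15,arg); (21,15,fn)
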